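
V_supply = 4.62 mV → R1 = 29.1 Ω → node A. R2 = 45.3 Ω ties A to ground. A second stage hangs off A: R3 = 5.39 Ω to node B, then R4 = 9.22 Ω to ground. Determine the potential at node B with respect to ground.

V_B ≈ 0.802 mV

Node A sees R2 in parallel with the series input of stage 2, R3 + R4 = 14.61 Ω.
R2 ‖ (R3+R4) = 11.05 Ω.
V_A = 4.62 × 11.05/(29.1 + 11.05) = 1.271 mV.
V_B = V_A × 0.6311 = 0.8023 mV.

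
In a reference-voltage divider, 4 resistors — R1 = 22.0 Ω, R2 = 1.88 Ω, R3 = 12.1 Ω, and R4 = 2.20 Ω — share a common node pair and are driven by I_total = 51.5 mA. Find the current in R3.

ΣG = 1/22.0 + 1/1.88 + 1/12.1 + 1/2.20 = 1.115.
Current divider: I(R3) = I_total · G_k/ΣG = 51.5 × (0.08264/1.115) = 51.5 × 0.07415 = 3.819 mA.

I ≈ 3.82 mA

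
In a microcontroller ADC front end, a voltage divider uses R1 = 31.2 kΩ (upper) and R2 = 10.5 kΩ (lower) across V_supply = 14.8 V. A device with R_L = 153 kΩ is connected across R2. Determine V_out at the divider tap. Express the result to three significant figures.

V_out ≈ 3.54 V

The load sits in parallel with R2, giving an effective lower resistance R2' = R2·R_L/(R2+R_L) = 9.826 kΩ.
Now apply the divider: V_out = 14.8 × 0.2395 = 3.545 V.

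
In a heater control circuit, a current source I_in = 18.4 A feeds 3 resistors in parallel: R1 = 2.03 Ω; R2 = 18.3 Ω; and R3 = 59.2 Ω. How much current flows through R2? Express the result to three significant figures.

I ≈ 1.78 A

Total conductance ΣG = 1/2.03 + 1/18.3 + 1/59.2 = 0.5641 (units of 1/Ω).
Current divider: I(R2) = I_in · G_k/ΣG = 18.4 × (0.05464/0.5641) = 18.4 × 0.09686 = 1.782 A.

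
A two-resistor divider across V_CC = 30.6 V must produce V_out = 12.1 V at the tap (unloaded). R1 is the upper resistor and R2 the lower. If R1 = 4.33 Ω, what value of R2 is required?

V_out/V_CC = R2/(R1+R2) = 0.3954.
R2 = R1 · 0.3954/(1 − 0.3954) = 2.832 Ω.

R2 ≈ 2.83 Ω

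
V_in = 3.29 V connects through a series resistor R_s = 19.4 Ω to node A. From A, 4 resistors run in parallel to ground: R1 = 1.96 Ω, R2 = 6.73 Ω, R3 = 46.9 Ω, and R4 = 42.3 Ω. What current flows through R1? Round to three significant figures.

Parallel bank: R_p = 1/(1/1.96 + 1/6.73 + 1/46.9 + 1/42.3) = 1.421 Ω.
V_A by voltage divider: V_A = 3.29 × 1.421/(19.4 + 1.421) = 0.2245 V.
Branch current I = V_A/R1 = 0.2245/1.96 = 0.1146 A.

I ≈ 0.115 A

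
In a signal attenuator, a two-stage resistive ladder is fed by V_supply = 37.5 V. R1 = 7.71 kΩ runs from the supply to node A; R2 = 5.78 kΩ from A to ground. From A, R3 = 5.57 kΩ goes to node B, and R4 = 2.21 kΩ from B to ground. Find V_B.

Looking into the second stage from A: R3 + R4 = 7.780 kΩ appears in parallel with R2.
R2 ‖ (R3+R4) = 3.316 kΩ.
V_A = 37.5 × 3.316/(7.71 + 3.316) = 11.28 V.
V_B = V_A × 0.2841 = 3.204 V.

V_B ≈ 3.20 V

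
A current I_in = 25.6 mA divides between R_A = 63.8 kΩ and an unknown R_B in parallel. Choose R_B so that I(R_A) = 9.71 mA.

In a two-way split, I_A/I_in = R_B/(R_A + R_B).
With f = 0.3793, R_B = R_A · f/(1−f) = 63.8 × 0.6111 = 38.99 kΩ.

R_B ≈ 39.0 kΩ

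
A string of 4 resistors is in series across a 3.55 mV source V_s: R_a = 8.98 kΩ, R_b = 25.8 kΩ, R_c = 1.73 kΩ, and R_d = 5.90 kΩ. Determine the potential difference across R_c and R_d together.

Total series resistance ΣR = 8.98 + 25.8 + 1.73 + 5.90 = 42.41 kΩ.
R_{R_c..R_d} = 1.73 + 5.90 = 7.630 kΩ.
Voltage divider: V = V_s · (7.630 / 42.41) = 3.55 × 0.1799 = 0.6387 mV.

V ≈ 0.639 mV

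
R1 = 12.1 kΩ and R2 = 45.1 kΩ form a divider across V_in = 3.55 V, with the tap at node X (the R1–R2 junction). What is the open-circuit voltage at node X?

Open-circuit (no load on X): V_th = V_in · R2/(R1 + R2) = 3.55 × 45.1/(12.10 + 45.1) = 2.799 V.

V_th ≈ 2.80 V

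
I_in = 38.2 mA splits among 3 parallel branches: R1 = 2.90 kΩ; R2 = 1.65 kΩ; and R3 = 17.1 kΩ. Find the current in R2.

Total conductance ΣG = 1/2.90 + 1/1.65 + 1/17.1 = 1.009 (units of 1/kΩ).
R2 takes the fraction G_k/ΣG = 0.6061/1.009 = 0.6004, so I = 38.2 × 0.6004 = 22.94 mA.

I ≈ 22.9 mA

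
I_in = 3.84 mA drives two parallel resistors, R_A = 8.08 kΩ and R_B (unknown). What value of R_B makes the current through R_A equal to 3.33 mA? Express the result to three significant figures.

Two-branch current divider: I_A = I_in · R_B/(R_A + R_B).
With f = 0.8672, R_B = R_A · f/(1−f) = 8.08 × 6.529 = 52.76 kΩ.

R_B ≈ 52.8 kΩ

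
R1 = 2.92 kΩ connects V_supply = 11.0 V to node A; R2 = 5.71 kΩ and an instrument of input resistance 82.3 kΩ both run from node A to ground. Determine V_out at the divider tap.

V_out ≈ 7.11 V

R2 ‖ R_L = (5.71 × 82.3)/(5.71 + 82.3) = 5.340 kΩ.
Then V_out = V_supply · R2'/(R1 + R2') = 11.0 × 5.340/8.260 = 7.111 V.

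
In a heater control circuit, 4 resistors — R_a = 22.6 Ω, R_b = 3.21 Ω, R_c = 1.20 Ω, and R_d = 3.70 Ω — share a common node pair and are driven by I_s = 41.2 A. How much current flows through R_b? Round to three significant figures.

ΣG = 1/22.6 + 1/3.21 + 1/1.20 + 1/3.70 = 1.459.
R_b takes the fraction G_k/ΣG = 0.3115/1.459 = 0.2135, so I = 41.2 × 0.2135 = 8.795 A.

I ≈ 8.79 A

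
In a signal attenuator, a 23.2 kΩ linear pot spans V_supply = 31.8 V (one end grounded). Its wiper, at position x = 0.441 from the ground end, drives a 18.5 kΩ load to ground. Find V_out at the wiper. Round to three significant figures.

V_out ≈ 10.7 V

The pot divides into 12.97 kΩ above the wiper and 10.23 kΩ below.
Lower segment in parallel with the load: 10.23 ‖ 18.5 = 6.588 kΩ.
Loaded-divider output: V_out = 31.8 × 0.3369 = 10.71 V.
(Unloaded: V_out = x·V_supply = 14.0 V.)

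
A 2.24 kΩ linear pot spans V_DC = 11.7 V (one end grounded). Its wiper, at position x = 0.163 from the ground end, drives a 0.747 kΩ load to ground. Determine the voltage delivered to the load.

Split the track: R_lower = x·R_p = 0.3651 kΩ, R_upper = (1−x)·R_p = 1.875 kΩ.
(x·R_p) ‖ R_L = 0.2452 kΩ.
Then V_out = V_DC · 0.2452/(1.875 + 0.2452) = 1.353 V.

V_out ≈ 1.35 V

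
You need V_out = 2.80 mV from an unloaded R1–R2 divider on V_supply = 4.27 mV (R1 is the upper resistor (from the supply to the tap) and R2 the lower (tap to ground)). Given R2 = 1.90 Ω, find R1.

R1 ≈ 0.997 Ω

Required fraction k = V_out/V_supply = 0.6557.
Rearranging, R1 = R2·(1−k)/k = 1.90 × 0.5250 = 0.9975 Ω.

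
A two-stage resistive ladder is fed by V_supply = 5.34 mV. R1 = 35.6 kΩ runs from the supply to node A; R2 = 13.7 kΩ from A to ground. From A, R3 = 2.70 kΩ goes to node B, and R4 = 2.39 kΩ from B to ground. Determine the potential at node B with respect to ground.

V_B ≈ 0.237 mV

The second stage (R3 + R4 = 5.090 kΩ) loads node A in parallel with R2.
R2 ‖ (R3+R4) = 3.711 kΩ.
V_A = 5.34 × 3.711/(35.6 + 3.711) = 0.5041 mV.
Then the unloaded second divider: V_B = V_A × R4/(R3+R4) = 0.5041 × 0.4695 = 0.2367 mV.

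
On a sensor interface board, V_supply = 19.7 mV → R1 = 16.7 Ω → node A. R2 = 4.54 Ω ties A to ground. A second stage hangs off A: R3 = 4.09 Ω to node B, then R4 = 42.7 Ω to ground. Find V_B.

Looking into the second stage from A: R3 + R4 = 46.79 Ω appears in parallel with R2.
Effective lower resistance at A: R2 ‖ 46.79 = 4.138 Ω.
V_A = 19.7 × 4.138/(16.7 + 4.138) = 3.912 mV.
Then the unloaded second divider: V_B = V_A × R4/(R3+R4) = 3.912 × 0.9126 = 3.570 mV.

V_B ≈ 3.57 mV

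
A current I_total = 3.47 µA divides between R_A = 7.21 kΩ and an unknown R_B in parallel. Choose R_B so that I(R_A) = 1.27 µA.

R_B ≈ 4.16 kΩ

In a two-way split, I_A/I_total = R_B/(R_A + R_B).
1.27/3.47 = R_B/(R_A + R_B) → R_B = R_A · (0.3660)/(1 − 0.3660) = 7.21 × 0.5773 = 4.162 kΩ.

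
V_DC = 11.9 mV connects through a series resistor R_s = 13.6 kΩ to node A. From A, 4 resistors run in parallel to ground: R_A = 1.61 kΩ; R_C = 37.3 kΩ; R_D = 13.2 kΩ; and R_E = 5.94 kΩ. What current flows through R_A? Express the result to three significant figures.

I ≈ 0.563 µA

Combine the parallel branches: R_p = (1/1.61 + 1/37.3 + 1/13.2 + 1/5.94)⁻¹ = 1.121 kΩ.
V_A = 11.9 × 1.121/14.72 = 0.9062 mV.
Branch current I = V_A/R_A = 0.9062/1.61 = 0.5629 µA.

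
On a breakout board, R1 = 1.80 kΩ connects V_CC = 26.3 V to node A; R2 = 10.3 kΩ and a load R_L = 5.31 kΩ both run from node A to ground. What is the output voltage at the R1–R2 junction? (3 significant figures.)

The load sits in parallel with R2, giving an effective lower resistance R2' = R2·R_L/(R2+R_L) = 3.504 kΩ.
Now apply the divider: V_out = 26.3 × 0.6606 = 17.37 V.

V_out ≈ 17.4 V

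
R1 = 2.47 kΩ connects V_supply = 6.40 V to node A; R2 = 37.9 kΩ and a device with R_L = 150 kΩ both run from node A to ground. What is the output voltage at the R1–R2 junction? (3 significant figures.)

V_out ≈ 5.92 V

The load sits in parallel with R2, giving an effective lower resistance R2' = R2·R_L/(R2+R_L) = 30.26 kΩ.
Then V_out = V_supply · R2'/(R1 + R2') = 6.40 × 30.26/32.73 = 5.917 V.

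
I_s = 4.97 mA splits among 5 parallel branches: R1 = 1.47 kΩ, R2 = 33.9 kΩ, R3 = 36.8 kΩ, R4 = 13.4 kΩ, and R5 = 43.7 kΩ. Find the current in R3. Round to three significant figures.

Total conductance ΣG = 1/1.47 + 1/33.9 + 1/36.8 + 1/13.4 + 1/43.7 = 0.8345 (units of 1/kΩ).
Current divider: I(R3) = I_s · G_k/ΣG = 4.97 × (0.02717/0.8345) = 4.97 × 0.03256 = 0.1618 mA.

I ≈ 0.162 mA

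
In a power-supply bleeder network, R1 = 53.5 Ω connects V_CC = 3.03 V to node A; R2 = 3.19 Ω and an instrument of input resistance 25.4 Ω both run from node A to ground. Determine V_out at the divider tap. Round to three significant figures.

R2 ‖ R_L = (3.19 × 25.4)/(3.19 + 25.4) = 2.834 Ω.
Now apply the divider: V_out = 3.03 × 0.05031 = 0.1524 V.

V_out ≈ 0.152 V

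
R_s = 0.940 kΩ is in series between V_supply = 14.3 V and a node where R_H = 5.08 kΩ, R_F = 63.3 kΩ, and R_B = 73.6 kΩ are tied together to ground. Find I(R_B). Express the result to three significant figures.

Parallel bank: R_p = 1/(1/5.08 + 1/63.3 + 1/73.6) = 4.420 kΩ.
Node voltage V_A = V_supply · R_p/(R_s + R_p) = 14.3 × 0.8246 = 11.79 V.
Branch current I = V_A/R_B = 11.79/73.6 = 0.1602 mA.
(Equivalently: I_total = 2.668 mA, then current-divider fraction G_k/ΣG = 0.06006.)

I ≈ 0.160 mA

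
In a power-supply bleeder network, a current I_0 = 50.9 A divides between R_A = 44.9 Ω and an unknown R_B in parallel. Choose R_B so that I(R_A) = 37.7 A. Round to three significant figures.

R_B ≈ 128 Ω

In a two-way split, I_A/I_0 = R_B/(R_A + R_B).
37.7/50.9 = R_B/(R_A + R_B) → R_B = R_A · (0.7407)/(1 − 0.7407) = 44.9 × 2.856 = 128.2 Ω.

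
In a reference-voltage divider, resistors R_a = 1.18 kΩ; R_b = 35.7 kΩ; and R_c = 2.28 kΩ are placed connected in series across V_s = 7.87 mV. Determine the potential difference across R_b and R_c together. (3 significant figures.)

V ≈ 7.63 mV

Series total: ΣR = 1.18 + 35.7 + 2.28 = 39.16 kΩ.
R_{R_b..R_c} = 35.7 + 2.28 = 37.98 kΩ.
Voltage divider: V = V_s · (37.98 / 39.16) = 7.87 × 0.9699 = 7.633 mV.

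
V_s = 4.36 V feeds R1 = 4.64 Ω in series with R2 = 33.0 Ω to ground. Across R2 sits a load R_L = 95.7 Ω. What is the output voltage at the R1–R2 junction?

R2 ‖ R_L = (33.0 × 95.7)/(33.0 + 95.7) = 24.54 Ω.
Voltage divider with the loaded lower leg: V_out = 4.36 × 24.54/(4.64 + 24.54) = 4.36 × 0.8410 = 3.667 V.
(Unloaded it would be 3.82 V; the load pulls it down.)

V_out ≈ 3.67 V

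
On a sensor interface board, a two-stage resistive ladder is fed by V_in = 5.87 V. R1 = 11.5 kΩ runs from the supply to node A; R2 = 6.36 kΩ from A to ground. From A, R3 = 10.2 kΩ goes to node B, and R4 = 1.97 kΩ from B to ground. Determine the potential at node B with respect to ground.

V_B ≈ 0.253 V

Node A sees R2 in parallel with the series input of stage 2, R3 + R4 = 12.17 kΩ.
Effective lower resistance at A: R2 ‖ 12.17 = 4.177 kΩ.
V_A = 5.87 × 4.177/(11.5 + 4.177) = 1.564 V.
V_B = V_A × 0.1619 = 0.2532 V.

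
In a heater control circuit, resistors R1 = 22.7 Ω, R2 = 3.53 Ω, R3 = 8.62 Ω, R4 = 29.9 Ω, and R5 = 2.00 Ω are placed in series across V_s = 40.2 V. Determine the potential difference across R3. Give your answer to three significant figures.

V ≈ 5.19 V

Series total: ΣR = 22.7 + 3.53 + 8.62 + 29.9 + 2.00 = 66.75 Ω.
Voltage divider: V = V_s · (8.620 / 66.75) = 40.2 × 0.1291 = 5.191 V.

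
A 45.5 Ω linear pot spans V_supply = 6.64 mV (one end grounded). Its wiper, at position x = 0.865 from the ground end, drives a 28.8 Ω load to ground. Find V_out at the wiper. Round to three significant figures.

Lower segment x·R_p = 39.36 Ω; upper segment (1−x)·R_p = 6.143 Ω.
R_L loads the lower segment: effective lower R = 16.63 Ω.
Then V_out = V_supply · 16.63/(6.143 + 16.63) = 4.849 mV.

V_out ≈ 4.85 mV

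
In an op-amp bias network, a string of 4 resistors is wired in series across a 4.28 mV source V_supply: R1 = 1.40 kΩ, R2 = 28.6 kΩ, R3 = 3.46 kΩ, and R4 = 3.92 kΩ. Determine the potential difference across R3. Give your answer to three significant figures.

Total series resistance ΣR = 1.40 + 28.6 + 3.46 + 3.92 = 37.38 kΩ.
Voltage divider: V = V_supply · (3.460 / 37.38) = 4.28 × 0.09256 = 0.3962 mV.

V ≈ 0.396 mV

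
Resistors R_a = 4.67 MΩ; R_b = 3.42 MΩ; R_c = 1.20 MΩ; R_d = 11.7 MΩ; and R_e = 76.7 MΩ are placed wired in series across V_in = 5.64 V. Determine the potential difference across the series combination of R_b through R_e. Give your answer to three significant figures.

V ≈ 5.37 V

ΣR = 4.67 + 3.42 + 1.20 + 11.7 + 76.7 = 97.69 MΩ.
R_{R_b..R_e} = 3.42 + 1.20 + 11.7 + 76.7 = 93.02 MΩ.
Voltage divider: V = V_in · (93.02 / 97.69) = 5.64 × 0.9522 = 5.370 V.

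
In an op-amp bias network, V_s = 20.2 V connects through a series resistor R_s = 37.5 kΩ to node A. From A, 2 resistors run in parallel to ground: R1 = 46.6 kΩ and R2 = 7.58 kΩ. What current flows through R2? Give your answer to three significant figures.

I ≈ 0.395 mA

Combine the parallel branches: R_p = (1/46.6 + 1/7.58)⁻¹ = 6.520 kΩ.
V_A = 20.2 × 6.520/44.02 = 2.992 V.
I(R2) = V_A / R2 = 2.992/7.58 = 0.3947 mA.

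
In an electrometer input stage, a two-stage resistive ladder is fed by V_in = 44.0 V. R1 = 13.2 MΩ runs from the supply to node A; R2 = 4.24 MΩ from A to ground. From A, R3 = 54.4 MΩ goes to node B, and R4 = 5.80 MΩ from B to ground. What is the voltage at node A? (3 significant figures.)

The second stage (R3 + R4 = 60.20 MΩ) loads node A in parallel with R2.
Effective lower resistance at A: R2 ‖ 60.20 = 3.961 MΩ.
So V_A = 44.0 × 0.2308 = 10.16 V.

V_A ≈ 10.2 V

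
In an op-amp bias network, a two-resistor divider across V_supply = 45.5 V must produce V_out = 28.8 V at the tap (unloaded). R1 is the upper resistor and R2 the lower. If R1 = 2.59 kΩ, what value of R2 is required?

R2 ≈ 4.47 kΩ

Required fraction k = V_out/V_supply = 0.6330.
So R2 = R1 · V_out/(V_supply − V_out) = 2.59 × 28.8/(45.5 − 28.8) = 2.59 × 1.725 = 4.467 kΩ.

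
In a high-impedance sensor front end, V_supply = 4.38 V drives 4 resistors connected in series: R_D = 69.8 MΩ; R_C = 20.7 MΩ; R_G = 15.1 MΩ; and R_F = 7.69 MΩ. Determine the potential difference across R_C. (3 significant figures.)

ΣR = 69.8 + 20.7 + 15.1 + 7.69 = 113.3 MΩ.
By the voltage-divider rule, V = 4.38 × 20.70/113.3 = 0.8003 V.

V ≈ 0.800 V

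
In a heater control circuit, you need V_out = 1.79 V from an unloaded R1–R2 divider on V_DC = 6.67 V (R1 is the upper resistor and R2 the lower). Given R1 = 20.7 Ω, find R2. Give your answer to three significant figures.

R2 ≈ 7.59 Ω

Required fraction k = V_out/V_DC = 0.2684.
R2 = R1 · 0.2684/(1 − 0.2684) = 7.593 Ω.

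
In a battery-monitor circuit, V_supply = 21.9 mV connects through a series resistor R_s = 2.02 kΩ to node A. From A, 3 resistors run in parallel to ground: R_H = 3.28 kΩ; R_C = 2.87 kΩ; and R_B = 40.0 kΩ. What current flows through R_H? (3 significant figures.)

Equivalent of the parallel group: R_p = 1.474 kΩ.
V_A by voltage divider: V_A = 21.9 × 1.474/(2.02 + 1.474) = 9.240 mV.
Branch current I = V_A/R_H = 9.240/3.28 = 2.817 µA.
(Check via current divider: I_total = 6.267 µA; share G_k/ΣG = 0.4495 → same result.)

I ≈ 2.82 µA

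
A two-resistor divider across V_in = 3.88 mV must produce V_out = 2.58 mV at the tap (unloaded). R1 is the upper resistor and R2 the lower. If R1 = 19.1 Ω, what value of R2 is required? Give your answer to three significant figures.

R2 ≈ 37.9 Ω

Required fraction k = V_out/V_in = 0.6649.
Rearranging, R2 = R1·k/(1−k) = 19.1 × 1.985 = 37.91 Ω.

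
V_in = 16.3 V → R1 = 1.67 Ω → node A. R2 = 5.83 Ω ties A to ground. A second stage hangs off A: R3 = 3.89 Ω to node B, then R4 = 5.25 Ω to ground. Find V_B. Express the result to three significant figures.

Node A sees R2 in parallel with the series input of stage 2, R3 + R4 = 9.140 Ω.
Effective lower resistance at A: R2 ‖ 9.140 = 3.560 Ω.
So V_A = 16.3 × 0.6807 = 11.09 V.
Then the unloaded second divider: V_B = V_A × R4/(R3+R4) = 11.09 × 0.5744 = 6.373 V.

V_B ≈ 6.37 V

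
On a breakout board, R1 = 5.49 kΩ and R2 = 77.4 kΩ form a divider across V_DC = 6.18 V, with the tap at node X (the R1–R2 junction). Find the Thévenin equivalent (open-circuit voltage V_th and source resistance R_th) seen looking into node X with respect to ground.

V_th is the unloaded tap voltage: V_DC · R2/(R1+R2) = 6.18 × 0.9338 = 5.771 V.
With V_DC suppressed (replaced by a short), R_th = R1 ‖ R2 = (5.490 × 77.4)/(5.490 + 77.4) = 5.126 kΩ.

V_th ≈ 5.77 V, R_th ≈ 5.13 kΩ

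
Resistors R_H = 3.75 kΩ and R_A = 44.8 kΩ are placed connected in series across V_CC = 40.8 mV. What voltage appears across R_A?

V ≈ 37.6 mV

Total series resistance ΣR = 3.75 + 44.8 = 48.55 kΩ.
V = V_CC · R/ΣR = 40.8 × 0.9228 = 37.65 mV.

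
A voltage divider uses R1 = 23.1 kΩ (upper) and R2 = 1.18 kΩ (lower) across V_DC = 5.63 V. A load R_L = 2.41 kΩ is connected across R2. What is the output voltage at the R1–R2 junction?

R2 ‖ R_L = (1.18 × 2.41)/(1.18 + 2.41) = 0.7921 kΩ.
Then V_out = V_DC · R2'/(R1 + R2') = 5.63 × 0.7921/23.89 = 0.1867 V.

V_out ≈ 0.187 V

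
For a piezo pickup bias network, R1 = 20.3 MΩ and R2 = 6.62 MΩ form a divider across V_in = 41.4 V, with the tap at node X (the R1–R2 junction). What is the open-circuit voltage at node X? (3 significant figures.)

V_th ≈ 10.2 V

V_th is the unloaded tap voltage: V_in · R2/(R1+R2) = 41.4 × 0.2459 = 10.18 V.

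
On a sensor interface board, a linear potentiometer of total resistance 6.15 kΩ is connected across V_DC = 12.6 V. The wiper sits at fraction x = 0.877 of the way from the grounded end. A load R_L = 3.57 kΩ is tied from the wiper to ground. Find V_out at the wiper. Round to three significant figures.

V_out ≈ 9.32 V

Lower segment x·R_p = 5.394 kΩ; upper segment (1−x)·R_p = 0.7565 kΩ.
(x·R_p) ‖ R_L = 2.148 kΩ.
Loaded-divider output: V_out = 12.6 × 0.7396 = 9.319 V.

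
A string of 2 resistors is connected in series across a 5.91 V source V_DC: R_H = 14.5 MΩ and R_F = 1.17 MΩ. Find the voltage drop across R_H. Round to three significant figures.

V ≈ 5.47 V

Series total: ΣR = 14.5 + 1.17 = 15.67 MΩ.
Voltage divider: V = V_DC · (14.50 / 15.67) = 5.91 × 0.9253 = 5.469 V.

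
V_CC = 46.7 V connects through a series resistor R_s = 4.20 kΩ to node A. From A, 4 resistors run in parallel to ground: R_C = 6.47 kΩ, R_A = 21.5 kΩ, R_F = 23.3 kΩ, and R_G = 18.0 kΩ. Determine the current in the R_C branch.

I ≈ 3.20 mA

Combine the parallel branches: R_p = (1/6.47 + 1/21.5 + 1/23.3 + 1/18.0)⁻¹ = 3.338 kΩ.
Node voltage V_A = V_CC · R_p/(R_s + R_p) = 46.7 × 0.4429 = 20.68 V.
I(R_C) = V_A / R_C = 20.68/6.47 = 3.196 mA.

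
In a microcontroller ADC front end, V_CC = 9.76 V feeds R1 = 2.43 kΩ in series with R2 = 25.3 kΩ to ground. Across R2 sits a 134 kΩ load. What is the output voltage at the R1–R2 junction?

The load sits in parallel with R2, giving an effective lower resistance R2' = R2·R_L/(R2+R_L) = 21.28 kΩ.
Now apply the divider: V_out = 9.76 × 0.8975 = 8.760 V.
(Unloaded it would be 8.90 V; the load pulls it down.)

V_out ≈ 8.76 V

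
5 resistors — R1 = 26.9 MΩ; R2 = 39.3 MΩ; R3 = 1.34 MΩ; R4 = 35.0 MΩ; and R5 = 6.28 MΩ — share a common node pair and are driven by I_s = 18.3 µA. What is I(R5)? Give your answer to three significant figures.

Conductances: ΣG = 1/26.9 + 1/39.3 + 1/1.34 + 1/35.0 + 1/6.28 = 0.9967 (1/MΩ).
R5 takes the fraction G_k/ΣG = 0.1592/0.9967 = 0.1598, so I = 18.3 × 0.1598 = 2.924 µA.

I ≈ 2.92 µA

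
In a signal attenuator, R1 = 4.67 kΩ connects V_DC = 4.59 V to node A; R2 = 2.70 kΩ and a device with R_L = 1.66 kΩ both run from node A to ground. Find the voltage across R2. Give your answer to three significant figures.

The load sits in parallel with R2, giving an effective lower resistance R2' = R2·R_L/(R2+R_L) = 1.028 kΩ.
Voltage divider with the loaded lower leg: V_out = 4.59 × 1.028/(4.67 + 1.028) = 4.59 × 0.1804 = 0.8281 V.

V_out ≈ 0.828 V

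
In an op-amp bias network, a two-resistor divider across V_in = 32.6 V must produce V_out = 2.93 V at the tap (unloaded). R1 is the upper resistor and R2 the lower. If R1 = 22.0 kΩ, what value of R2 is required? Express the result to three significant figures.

V_out/V_in = R2/(R1+R2) = 0.08988.
So R2 = R1 · V_out/(V_in − V_out) = 22.0 × 2.93/(32.6 − 2.93) = 22.0 × 0.09875 = 2.173 kΩ.

R2 ≈ 2.17 kΩ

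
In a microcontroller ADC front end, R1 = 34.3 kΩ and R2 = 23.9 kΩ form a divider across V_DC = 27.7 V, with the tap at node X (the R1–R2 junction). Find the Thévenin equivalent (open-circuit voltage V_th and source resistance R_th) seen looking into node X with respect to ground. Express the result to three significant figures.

With X open, the divider is unloaded: V_th = 27.7 × 23.9/58.20 = 11.38 V.
With V_DC suppressed (replaced by a short), R_th = R1 ‖ R2 = (34.30 × 23.9)/(34.30 + 23.9) = 14.09 kΩ.

V_th ≈ 11.4 V, R_th ≈ 14.1 kΩ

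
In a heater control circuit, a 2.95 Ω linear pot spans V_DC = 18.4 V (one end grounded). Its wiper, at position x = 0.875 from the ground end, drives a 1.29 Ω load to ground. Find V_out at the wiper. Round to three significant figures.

V_out ≈ 12.9 V

Split the track: R_lower = x·R_p = 2.581 Ω, R_upper = (1−x)·R_p = 0.3688 Ω.
(x·R_p) ‖ R_L = 0.8601 Ω.
Then V_out = V_DC · 0.8601/(0.3688 + 0.8601) = 12.88 V.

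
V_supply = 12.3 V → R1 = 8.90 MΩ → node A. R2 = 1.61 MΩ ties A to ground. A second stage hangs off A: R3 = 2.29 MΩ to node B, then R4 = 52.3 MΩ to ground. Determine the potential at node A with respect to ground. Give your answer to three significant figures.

Looking into the second stage from A: R3 + R4 = 54.59 MΩ appears in parallel with R2.
R2 ‖ (R3+R4) = 1.564 MΩ.
V_A = 12.3 × 1.564/(8.90 + 1.564) = 1.838 V.

V_A ≈ 1.84 V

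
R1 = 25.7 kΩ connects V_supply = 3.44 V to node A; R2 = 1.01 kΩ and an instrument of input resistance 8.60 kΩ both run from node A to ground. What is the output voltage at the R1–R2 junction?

V_out ≈ 0.117 V

The load sits in parallel with R2, giving an effective lower resistance R2' = R2·R_L/(R2+R_L) = 0.9039 kΩ.
Now apply the divider: V_out = 3.44 × 0.03397 = 0.1169 V.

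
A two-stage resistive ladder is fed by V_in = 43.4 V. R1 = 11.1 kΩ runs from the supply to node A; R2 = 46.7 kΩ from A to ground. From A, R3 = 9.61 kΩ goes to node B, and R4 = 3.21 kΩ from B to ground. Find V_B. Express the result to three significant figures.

V_B ≈ 5.17 V

Looking into the second stage from A: R3 + R4 = 12.82 kΩ appears in parallel with R2.
Effective lower resistance at A: R2 ‖ 12.82 = 10.06 kΩ.
First divider: V_A = V_in · 10.06/(11.1 + 10.06) = 20.63 V.
Then the unloaded second divider: V_B = V_A × R4/(R3+R4) = 20.63 × 0.2504 = 5.166 V.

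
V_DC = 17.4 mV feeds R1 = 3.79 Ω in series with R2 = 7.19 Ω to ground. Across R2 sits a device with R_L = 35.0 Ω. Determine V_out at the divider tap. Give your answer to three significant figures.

The load sits in parallel with R2, giving an effective lower resistance R2' = R2·R_L/(R2+R_L) = 5.965 Ω.
Then V_out = V_DC · R2'/(R1 + R2') = 17.4 × 5.965/9.755 = 10.64 mV.
(Unloaded it would be 11.4 mV; the load pulls it down.)

V_out ≈ 10.6 mV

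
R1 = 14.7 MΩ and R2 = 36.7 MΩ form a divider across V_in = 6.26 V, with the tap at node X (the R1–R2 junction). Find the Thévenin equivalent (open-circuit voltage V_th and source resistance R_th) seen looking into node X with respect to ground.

V_th is the unloaded tap voltage: V_in · R2/(R1+R2) = 6.26 × 0.7140 = 4.470 V.
Looking into X with the source shorted: R_th = R1·R2/(R1+R2) = 14.70 × 36.7/51.40 = 10.50 MΩ.

V_th ≈ 4.47 V, R_th ≈ 10.5 MΩ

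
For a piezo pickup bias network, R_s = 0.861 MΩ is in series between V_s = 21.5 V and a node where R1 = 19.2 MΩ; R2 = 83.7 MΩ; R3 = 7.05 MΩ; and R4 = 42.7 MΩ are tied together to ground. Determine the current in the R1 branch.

I ≈ 0.935 µA

Parallel bank: R_p = 1/(1/19.2 + 1/83.7 + 1/7.05 + 1/42.7) = 4.361 MΩ.
V_A = 21.5 × 4.361/5.222 = 17.96 V.
Branch current I = V_A/R1 = 17.96/19.2 = 0.9352 µA.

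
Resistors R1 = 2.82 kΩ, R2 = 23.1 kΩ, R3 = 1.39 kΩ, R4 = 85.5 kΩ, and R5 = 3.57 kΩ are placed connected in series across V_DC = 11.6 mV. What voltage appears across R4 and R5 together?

V ≈ 8.88 mV

ΣR = 2.82 + 23.1 + 1.39 + 85.5 + 3.57 = 116.4 kΩ.
R_{R4..R5} = 85.5 + 3.57 = 89.07 kΩ.
Voltage divider: V = V_DC · (89.07 / 116.4) = 11.6 × 0.7653 = 8.878 mV.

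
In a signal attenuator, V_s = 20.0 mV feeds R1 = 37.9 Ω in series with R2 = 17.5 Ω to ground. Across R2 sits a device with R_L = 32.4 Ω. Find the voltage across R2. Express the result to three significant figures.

R2 ‖ R_L = (17.5 × 32.4)/(17.5 + 32.4) = 11.36 Ω.
Voltage divider with the loaded lower leg: V_out = 20.0 × 11.36/(37.9 + 11.36) = 20.0 × 0.2307 = 4.613 mV.
(Unloaded it would be 6.32 mV; the load pulls it down.)

V_out ≈ 4.61 mV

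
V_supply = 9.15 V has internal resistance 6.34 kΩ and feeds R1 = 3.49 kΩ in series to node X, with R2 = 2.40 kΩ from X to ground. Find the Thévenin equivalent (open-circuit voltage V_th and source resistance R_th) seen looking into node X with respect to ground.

R1' = 6.34 + 3.49 = 9.830 kΩ (source resistance + R1).
With X open, the divider is unloaded: V_th = 9.15 × 2.40/12.23 = 1.796 V.
With V_supply suppressed (replaced by a short), R_th = R1' ‖ R2 = (9.830 × 2.40)/(9.830 + 2.40) = 1.929 kΩ.

V_th ≈ 1.80 V, R_th ≈ 1.93 kΩ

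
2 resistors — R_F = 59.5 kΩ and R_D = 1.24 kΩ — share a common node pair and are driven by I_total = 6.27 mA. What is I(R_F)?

With just two branches, the current splits inversely with resistance.
So I = 6.27 × 1.24/60.74 = 0.1280 mA.

I ≈ 0.128 mA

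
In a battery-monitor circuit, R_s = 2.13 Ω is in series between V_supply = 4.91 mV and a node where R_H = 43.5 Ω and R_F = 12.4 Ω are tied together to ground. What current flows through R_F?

Parallel bank: R_p = 1/(1/43.5 + 1/12.4) = 9.649 Ω.
Node voltage V_A = V_supply · R_p/(R_s + R_p) = 4.91 × 0.8192 = 4.022 mV.
I(R_F) = V_A / R_F = 4.022/12.4 = 0.3244 mA.
(Equivalently: I_total = 0.4168 mA, then current-divider fraction G_k/ΣG = 0.7782.)

I ≈ 0.324 mA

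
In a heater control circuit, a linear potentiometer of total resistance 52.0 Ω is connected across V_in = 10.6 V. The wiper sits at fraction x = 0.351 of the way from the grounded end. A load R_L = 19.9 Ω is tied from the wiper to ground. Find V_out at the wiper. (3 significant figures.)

V_out ≈ 2.33 V

The pot divides into 33.75 Ω above the wiper and 18.25 Ω below.
Lower segment in parallel with the load: 18.25 ‖ 19.9 = 9.520 Ω.
V_out = 10.6 × 9.520/(33.75 + 9.520) = 2.332 V.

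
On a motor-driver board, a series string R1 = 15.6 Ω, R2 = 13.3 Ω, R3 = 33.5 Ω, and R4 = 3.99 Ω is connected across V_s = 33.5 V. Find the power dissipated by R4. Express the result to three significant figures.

ΣR = 66.39 Ω → I = 33.5/66.39 = 0.5046 A.
P = I²R = 0.2546 × 3.99 = 1.016 W.

P ≈ 1.02 W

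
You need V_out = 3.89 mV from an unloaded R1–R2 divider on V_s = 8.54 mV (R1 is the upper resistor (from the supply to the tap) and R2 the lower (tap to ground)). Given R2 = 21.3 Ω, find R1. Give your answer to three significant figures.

V_out/V_s = R2/(R1+R2) = 0.4555.
R1 = R2·(1/k − 1) = 21.3 × 1.195 = 25.46 Ω.

R1 ≈ 25.5 Ω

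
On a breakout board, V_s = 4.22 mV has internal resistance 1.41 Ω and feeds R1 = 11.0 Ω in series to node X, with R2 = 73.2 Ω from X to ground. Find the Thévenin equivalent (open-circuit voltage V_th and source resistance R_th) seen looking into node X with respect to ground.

R1' = 1.41 + 11.0 = 12.41 Ω (source resistance + R1).
With X open, the divider is unloaded: V_th = 4.22 × 73.2/85.61 = 3.608 mV.
Zeroing V_s shorts the top of R1' to ground, so R_th = R1' ‖ R2 = 10.61 Ω.

V_th ≈ 3.61 mV, R_th ≈ 10.6 Ω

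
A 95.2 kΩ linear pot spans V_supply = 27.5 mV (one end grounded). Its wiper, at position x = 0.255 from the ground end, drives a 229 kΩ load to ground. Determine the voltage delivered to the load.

Lower segment x·R_p = 24.28 kΩ; upper segment (1−x)·R_p = 70.92 kΩ.
(x·R_p) ‖ R_L = 21.95 kΩ.
Then V_out = V_supply · 21.95/(70.92 + 21.95) = 6.499 mV.
(Unloaded: V_out = x·V_supply = 7.01 mV.)

V_out ≈ 6.50 mV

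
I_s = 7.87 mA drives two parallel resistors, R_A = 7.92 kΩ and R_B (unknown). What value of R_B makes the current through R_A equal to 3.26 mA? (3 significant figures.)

R_B ≈ 5.60 kΩ

Two-branch current divider: I_A = I_s · R_B/(R_A + R_B).
3.26/7.87 = R_B/(R_A + R_B) → R_B = R_A · (0.4142)/(1 − 0.4142) = 7.92 × 0.7072 = 5.601 kΩ.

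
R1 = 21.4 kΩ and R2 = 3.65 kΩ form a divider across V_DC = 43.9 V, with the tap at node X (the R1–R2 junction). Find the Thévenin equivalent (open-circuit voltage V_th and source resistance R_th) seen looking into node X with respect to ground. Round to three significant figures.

V_th ≈ 6.40 V, R_th ≈ 3.12 kΩ

V_th is the unloaded tap voltage: V_DC · R2/(R1+R2) = 43.9 × 0.1457 = 6.397 V.
Looking into X with the source shorted: R_th = R1·R2/(R1+R2) = 21.40 × 3.65/25.05 = 3.118 kΩ.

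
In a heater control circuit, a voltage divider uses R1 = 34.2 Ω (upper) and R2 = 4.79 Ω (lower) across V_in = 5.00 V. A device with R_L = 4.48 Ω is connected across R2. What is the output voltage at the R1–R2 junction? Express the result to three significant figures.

R2 ‖ R_L = (4.79 × 4.48)/(4.79 + 4.48) = 2.315 Ω.
Then V_out = V_in · R2'/(R1 + R2') = 5.00 × 2.315/36.51 = 0.3170 V.
(Unloaded it would be 0.614 V; the load pulls it down.)

V_out ≈ 0.317 V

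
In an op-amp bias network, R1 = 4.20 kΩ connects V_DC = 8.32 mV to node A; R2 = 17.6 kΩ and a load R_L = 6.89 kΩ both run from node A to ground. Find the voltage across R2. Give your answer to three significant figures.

V_out ≈ 4.50 mV

R2 ‖ R_L = (17.6 × 6.89)/(17.6 + 6.89) = 4.952 kΩ.
Then V_out = V_DC · R2'/(R1 + R2') = 8.32 × 4.952/9.152 = 4.502 mV.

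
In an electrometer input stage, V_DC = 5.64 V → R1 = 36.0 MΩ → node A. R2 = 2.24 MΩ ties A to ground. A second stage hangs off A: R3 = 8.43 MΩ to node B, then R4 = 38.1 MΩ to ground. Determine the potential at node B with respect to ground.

V_B ≈ 0.259 V

The second stage (R3 + R4 = 46.53 MΩ) loads node A in parallel with R2.
Effective lower resistance at A: R2 ‖ 46.53 = 2.137 MΩ.
V_A = 5.64 × 2.137/(36.0 + 2.137) = 0.3161 V.
Stage 2 is unloaded, so V_B = V_A · R4/(R3+R4) = 0.3161 × 38.1/46.53 = 0.2588 V.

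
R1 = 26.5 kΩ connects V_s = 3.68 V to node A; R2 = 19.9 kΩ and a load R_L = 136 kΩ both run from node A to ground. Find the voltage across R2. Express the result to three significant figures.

V_out ≈ 1.46 V

First combine the lower leg with the load: R2 ‖ R_L = 17.36 kΩ.
Then V_out = V_s · R2'/(R1 + R2') = 3.68 × 17.36/43.86 = 1.457 V.
(Unloaded it would be 1.58 V; the load pulls it down.)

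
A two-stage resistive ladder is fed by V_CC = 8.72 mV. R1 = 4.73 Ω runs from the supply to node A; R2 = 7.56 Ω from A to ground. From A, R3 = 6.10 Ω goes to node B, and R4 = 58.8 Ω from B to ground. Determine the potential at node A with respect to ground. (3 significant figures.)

Looking into the second stage from A: R3 + R4 = 64.90 Ω appears in parallel with R2.
Effective lower resistance at A: R2 ‖ 64.90 = 6.771 Ω.
V_A = 8.72 × 6.771/(4.73 + 6.771) = 5.134 mV.

V_A ≈ 5.13 mV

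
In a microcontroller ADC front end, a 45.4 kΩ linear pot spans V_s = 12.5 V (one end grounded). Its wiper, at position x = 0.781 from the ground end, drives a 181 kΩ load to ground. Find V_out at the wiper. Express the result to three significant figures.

V_out ≈ 9.36 V

Split the track: R_lower = x·R_p = 35.46 kΩ, R_upper = (1−x)·R_p = 9.943 kΩ.
R_L loads the lower segment: effective lower R = 29.65 kΩ.
V_out = 12.5 × 29.65/(9.943 + 29.65) = 9.361 V.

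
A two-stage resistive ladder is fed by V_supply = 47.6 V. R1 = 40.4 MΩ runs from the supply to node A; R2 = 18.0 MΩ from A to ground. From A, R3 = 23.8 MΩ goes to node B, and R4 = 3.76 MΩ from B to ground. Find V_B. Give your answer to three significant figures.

Looking into the second stage from A: R3 + R4 = 27.56 MΩ appears in parallel with R2.
Effective lower resistance at A: R2 ‖ 27.56 = 10.89 MΩ.
First divider: V_A = V_supply · 10.89/(40.4 + 10.89) = 10.11 V.
Stage 2 is unloaded, so V_B = V_A · R4/(R3+R4) = 10.11 × 3.76/27.56 = 1.379 V.

V_B ≈ 1.38 V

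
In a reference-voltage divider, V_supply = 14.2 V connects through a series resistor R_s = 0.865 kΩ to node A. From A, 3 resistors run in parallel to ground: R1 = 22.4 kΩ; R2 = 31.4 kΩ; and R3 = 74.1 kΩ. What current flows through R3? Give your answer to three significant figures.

Parallel bank: R_p = 1/(1/22.4 + 1/31.4 + 1/74.1) = 11.11 kΩ.
Node voltage V_A = V_supply · R_p/(R_s + R_p) = 14.2 × 0.9278 = 13.17 V.
Branch current I = V_A/R3 = 13.17/74.1 = 0.1778 mA.

I ≈ 0.178 mA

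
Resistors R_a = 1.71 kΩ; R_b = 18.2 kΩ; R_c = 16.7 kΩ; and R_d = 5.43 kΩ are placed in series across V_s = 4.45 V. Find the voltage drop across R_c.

Total series resistance ΣR = 1.71 + 18.2 + 16.7 + 5.43 = 42.04 kΩ.
By the voltage-divider rule, V = 4.45 × 16.70/42.04 = 1.768 V.

V ≈ 1.77 V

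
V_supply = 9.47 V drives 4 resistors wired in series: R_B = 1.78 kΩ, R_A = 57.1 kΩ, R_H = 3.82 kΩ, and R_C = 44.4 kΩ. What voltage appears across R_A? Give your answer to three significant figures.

V ≈ 5.05 V

ΣR = 1.78 + 57.1 + 3.82 + 44.4 = 107.1 kΩ.
By the voltage-divider rule, V = 9.47 × 57.10/107.1 = 5.049 V.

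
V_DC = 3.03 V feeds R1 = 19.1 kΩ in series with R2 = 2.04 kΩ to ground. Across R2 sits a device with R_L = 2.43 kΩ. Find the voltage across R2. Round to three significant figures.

The load sits in parallel with R2, giving an effective lower resistance R2' = R2·R_L/(R2+R_L) = 1.109 kΩ.
Voltage divider with the loaded lower leg: V_out = 3.03 × 1.109/(19.1 + 1.109) = 3.03 × 0.05488 = 0.1663 V.
(Unloaded it would be 0.292 V; the load pulls it down.)

V_out ≈ 0.166 V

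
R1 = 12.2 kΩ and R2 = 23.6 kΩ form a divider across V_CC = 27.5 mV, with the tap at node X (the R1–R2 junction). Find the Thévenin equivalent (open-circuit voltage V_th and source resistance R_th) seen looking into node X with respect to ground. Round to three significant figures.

V_th is the unloaded tap voltage: V_CC · R2/(R1+R2) = 27.5 × 0.6592 = 18.13 mV.
With V_CC suppressed (replaced by a short), R_th = R1 ‖ R2 = (12.20 × 23.6)/(12.20 + 23.6) = 8.042 kΩ.

V_th ≈ 18.1 mV, R_th ≈ 8.04 kΩ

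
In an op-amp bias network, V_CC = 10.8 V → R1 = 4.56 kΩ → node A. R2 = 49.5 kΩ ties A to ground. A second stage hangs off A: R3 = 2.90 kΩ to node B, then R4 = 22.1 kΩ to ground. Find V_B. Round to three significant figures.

The second stage (R3 + R4 = 25.00 kΩ) loads node A in parallel with R2.
Effective lower resistance at A: R2 ‖ 25.00 = 16.61 kΩ.
First divider: V_A = V_CC · 16.61/(4.56 + 16.61) = 8.474 V.
V_B = V_A × 0.8840 = 7.491 V.

V_B ≈ 7.49 V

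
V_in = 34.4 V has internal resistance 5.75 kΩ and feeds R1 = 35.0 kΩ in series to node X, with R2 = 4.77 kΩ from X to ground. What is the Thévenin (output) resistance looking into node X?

R_th ≈ 4.27 kΩ

R1' = 5.75 + 35.0 = 40.75 kΩ (source resistance + R1).
With V_in suppressed (replaced by a short), R_th = R1' ‖ R2 = (40.75 × 4.77)/(40.75 + 4.77) = 4.270 kΩ.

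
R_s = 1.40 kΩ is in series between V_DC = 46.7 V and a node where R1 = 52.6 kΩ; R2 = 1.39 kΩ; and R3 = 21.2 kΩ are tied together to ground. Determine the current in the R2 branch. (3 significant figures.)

Parallel bank: R_p = 1/(1/52.6 + 1/1.39 + 1/21.2) = 1.273 kΩ.
V_A = 46.7 × 1.273/2.673 = 22.24 V.
I(R2) = V_A / R2 = 22.24/1.39 = 16.00 mA.

I ≈ 16.0 mA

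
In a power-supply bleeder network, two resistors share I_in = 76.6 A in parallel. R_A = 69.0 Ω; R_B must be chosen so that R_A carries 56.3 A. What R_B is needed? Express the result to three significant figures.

R_B ≈ 191 Ω

Two-branch current divider: I_A = I_in · R_B/(R_A + R_B).
With f = 0.7350, R_B = R_A · f/(1−f) = 69.0 × 2.773 = 191.4 Ω.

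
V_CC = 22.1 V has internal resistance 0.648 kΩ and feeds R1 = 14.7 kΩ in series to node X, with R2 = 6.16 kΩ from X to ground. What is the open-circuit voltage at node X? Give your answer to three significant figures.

V_th ≈ 6.33 V

R1' = 0.648 + 14.7 = 15.35 kΩ (source resistance + R1).
Open-circuit (no load on X): V_th = V_CC · R2/(R1' + R2) = 22.1 × 6.16/(15.35 + 6.16) = 6.330 V.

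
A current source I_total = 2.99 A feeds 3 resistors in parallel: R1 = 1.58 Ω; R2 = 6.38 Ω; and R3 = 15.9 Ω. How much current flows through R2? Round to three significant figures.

I ≈ 0.550 A

Total conductance ΣG = 1/1.58 + 1/6.38 + 1/15.9 = 0.8525 (units of 1/Ω).
R2 takes the fraction G_k/ΣG = 0.1567/0.8525 = 0.1838, so I = 2.99 × 0.1838 = 0.5497 A.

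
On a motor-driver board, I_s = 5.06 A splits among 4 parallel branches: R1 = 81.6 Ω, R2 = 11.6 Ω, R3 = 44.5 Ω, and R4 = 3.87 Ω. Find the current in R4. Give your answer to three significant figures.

I ≈ 3.45 A

Conductances: ΣG = 1/81.6 + 1/11.6 + 1/44.5 + 1/3.87 = 0.3793 (1/Ω).
Current divider: I(R4) = I_s · G_k/ΣG = 5.06 × (0.2584/0.3793) = 5.06 × 0.6812 = 3.447 A.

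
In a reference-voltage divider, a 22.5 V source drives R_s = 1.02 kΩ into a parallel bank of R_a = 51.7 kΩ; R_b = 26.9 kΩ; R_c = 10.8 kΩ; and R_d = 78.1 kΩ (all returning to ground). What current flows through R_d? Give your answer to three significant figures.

I ≈ 0.247 mA

Equivalent of the parallel group: R_p = 6.176 kΩ.
V_A by voltage divider: V_A = 22.5 × 6.176/(1.02 + 6.176) = 19.31 V.
I(R_d) = V_A / R_d = 19.31/78.1 = 0.2473 mA.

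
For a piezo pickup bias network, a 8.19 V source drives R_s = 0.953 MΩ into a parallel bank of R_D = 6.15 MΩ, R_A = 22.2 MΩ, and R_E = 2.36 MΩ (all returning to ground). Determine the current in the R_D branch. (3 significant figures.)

I ≈ 0.831 µA

Combine the parallel branches: R_p = (1/6.15 + 1/22.2 + 1/2.36)⁻¹ = 1.584 MΩ.
V_A = 8.19 × 1.584/2.537 = 5.113 V.
I(R_D) = V_A / R_D = 5.113/6.15 = 0.8314 µA.
(Check via current divider: I_total = 3.228 µA; share G_k/ΣG = 0.2575 → same result.)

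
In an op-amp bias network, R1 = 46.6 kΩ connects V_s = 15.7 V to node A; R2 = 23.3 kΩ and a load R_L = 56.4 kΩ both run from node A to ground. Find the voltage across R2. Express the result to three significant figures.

V_out ≈ 4.10 V

R2 ‖ R_L = (23.3 × 56.4)/(23.3 + 56.4) = 16.49 kΩ.
Then V_out = V_s · R2'/(R1 + R2') = 15.7 × 16.49/63.09 = 4.103 V.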